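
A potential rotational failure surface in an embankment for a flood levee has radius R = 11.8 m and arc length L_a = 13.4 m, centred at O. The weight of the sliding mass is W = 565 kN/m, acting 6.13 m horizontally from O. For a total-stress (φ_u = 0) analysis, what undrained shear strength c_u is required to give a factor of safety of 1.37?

c_u = 30.0 kPa

FS = c_u·L_a·R / (W·d), so c_u = FS·W·d / (L_a·R).
c_u = 1.37·565·6.13 / (13.40·11.8) = 4744.9 / 158.12 = 30.01 kPa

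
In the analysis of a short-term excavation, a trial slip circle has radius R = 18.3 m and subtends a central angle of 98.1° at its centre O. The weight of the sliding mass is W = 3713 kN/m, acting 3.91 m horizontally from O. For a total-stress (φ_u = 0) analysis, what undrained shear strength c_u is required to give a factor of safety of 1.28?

FS = c_u·L_a·R / (W·d), so c_u = FS·W·d / (L_a·R).
Arc length L_a = R·θ = 18.3·(98.1°·π/180) = 18.3·1.7122 = 31.33 m
c_u = 1.28·3713·3.91 / (31.33·18.3) = 18582.8 / 573.39 = 32.41 kPa

c_u = 32.4 kPa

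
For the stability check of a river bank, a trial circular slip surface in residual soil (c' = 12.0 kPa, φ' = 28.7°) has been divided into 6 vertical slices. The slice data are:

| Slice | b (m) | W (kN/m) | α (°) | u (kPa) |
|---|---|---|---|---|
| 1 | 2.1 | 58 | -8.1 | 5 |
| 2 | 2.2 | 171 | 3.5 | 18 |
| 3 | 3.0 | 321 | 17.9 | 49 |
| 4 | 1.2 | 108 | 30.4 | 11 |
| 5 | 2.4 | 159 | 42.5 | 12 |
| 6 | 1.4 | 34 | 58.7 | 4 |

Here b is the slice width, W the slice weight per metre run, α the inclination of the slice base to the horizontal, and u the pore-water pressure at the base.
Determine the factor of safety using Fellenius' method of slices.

Ordinary method of slices: FS = Σ[c'·Δl_i + (W_i cosα_i − u_i·Δl_i)·tanφ'] / Σ W_i sinα_i, with Δl_i = b_i / cosα_i.
Slice 1: Δl = 2.1/cos(-8.1°) = 2.121 m; N'_1 = 58·cos(-8.1°) − 5·2.121 = 46.8; c'Δl = 25.45; W sinα = -8.2
Slice 2: Δl = 2.2/cos3.5° = 2.204 m; N'_2 = 171·cos3.5° − 18·2.204 = 131.0; c'Δl = 26.45; W sinα = 10.4
Slice 3: Δl = 3.0/cos17.9° = 3.153 m; N'_3 = 321·cos17.9° − 49·3.153 = 151.0; c'Δl = 37.83; W sinα = 98.7
Slice 4: Δl = 1.2/cos30.4° = 1.391 m; N'_4 = 108·cos30.4° − 11·1.391 = 77.8; c'Δl = 16.70; W sinα = 54.7
Slice 5: Δl = 2.4/cos42.5° = 3.255 m; N'_5 = 159·cos42.5° − 12·3.255 = 78.2; c'Δl = 39.06; W sinα = 107.4
Slice 6: Δl = 1.4/cos58.7° = 2.695 m; N'_6 = 34·cos58.7° − 4·2.695 = 6.9; c'Δl = 32.34; W sinα = 29.1
Σc'Δl = 177.8 kN/m; ΣN' = 491.7 kN/m; ΣW sinα = 292.1 kN/m
Resisting = 177.8 + 491.7·tan28.7° = 177.8 + 269.2 = 447.0 kN/m
FS = 447.0 / 292.1 = 1.531

FS = 1.53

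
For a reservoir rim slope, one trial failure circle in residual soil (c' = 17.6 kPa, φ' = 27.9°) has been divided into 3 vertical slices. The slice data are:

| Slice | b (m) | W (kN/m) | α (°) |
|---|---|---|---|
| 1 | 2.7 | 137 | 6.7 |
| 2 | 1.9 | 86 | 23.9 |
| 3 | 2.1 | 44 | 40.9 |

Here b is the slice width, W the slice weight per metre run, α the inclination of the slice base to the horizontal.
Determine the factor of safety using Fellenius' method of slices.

Ordinary method of slices: FS = Σ[c'·Δl_i + (W_i cosα_i)·tanφ'] / Σ W_i sinα_i, with Δl_i = b_i / cosα_i.
Slice 1: Δl = 2.7/cos6.7° = 2.719 m; N'_1 = 137·cos6.7° = 136.1; c'Δl = 47.85; W sinα = 16.0
Slice 2: Δl = 1.9/cos23.9° = 2.078 m; N'_2 = 86·cos23.9° = 78.6; c'Δl = 36.58; W sinα = 34.8
Slice 3: Δl = 2.1/cos40.9° = 2.778 m; N'_3 = 44·cos40.9° = 33.3; c'Δl = 48.90; W sinα = 28.8
Σc'Δl = 133.3 kN/m; ΣN' = 247.9 kN/m; ΣW sinα = 79.6 kN/m
Resisting = 133.3 + 247.9·tan27.9° = 133.3 + 131.3 = 264.6 kN/m
FS = 264.6 / 79.6 = 3.323

FS = 3.32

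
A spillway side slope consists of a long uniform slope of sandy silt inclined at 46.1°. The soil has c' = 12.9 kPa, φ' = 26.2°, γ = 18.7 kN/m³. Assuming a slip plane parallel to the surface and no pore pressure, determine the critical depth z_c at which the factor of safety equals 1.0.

Setting FS = 1.00 in FS = [c' + γz cos²β tanφ'] / [γz sinβ cosβ] and solving for z:
z = c' / [γ cosβ (FS·sinβ − cosβ·tanφ')]
  = 12.9 / [18.7·cos46.1°·(1.00·sin46.1° − cos46.1°·tan26.2°)]
  = 12.9 / [18.7·0.6934·(1.00·0.7206 − 0.6934·0.4921)]
  = 12.9 / 4.9190 = 2.623 m

z_c = 2.62 m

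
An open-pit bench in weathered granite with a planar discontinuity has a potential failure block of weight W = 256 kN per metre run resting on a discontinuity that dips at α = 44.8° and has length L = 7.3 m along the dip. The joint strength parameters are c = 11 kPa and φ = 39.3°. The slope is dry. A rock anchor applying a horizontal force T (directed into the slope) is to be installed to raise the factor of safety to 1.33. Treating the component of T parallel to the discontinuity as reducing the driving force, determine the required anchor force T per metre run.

T = 7 kN/m

Resolving forces along and normal to the sliding plane, with the horizontal anchor force T adding T·sinα to the effective normal force and T·cosα acting up the plane against the driving force:
FS = [cL + (W cosα + T sinα) tanφ] / [W sinα − T cosα]
Without the anchor: N' = 181.7 kN/m, driving T_d = 180.4 kN/m, resisting R = 11·7.3 + 181.7·tan39.3° = 229.0 kN/m, FS = 1.27.
Setting FS = 1.33 and solving for T:
1.33·(180.4 − T cos44.8°) = 229.0 + T sin44.8°·tan39.3°
T·(sin44.8°·tan39.3° + 1.33·cos44.8°) = 1.33·180.4 − 229.0
T·(0.7046·0.8185 + 1.33·0.7096) = 239.9 − 229.0 = 10.9
T·1.5205 = 10.9
T = 7.2 kN/m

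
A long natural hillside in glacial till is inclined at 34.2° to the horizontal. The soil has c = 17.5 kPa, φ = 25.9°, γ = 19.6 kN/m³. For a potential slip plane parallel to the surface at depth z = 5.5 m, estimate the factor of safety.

FS = 1.06

For an infinite slope with a slip plane parallel to the surface (no pore pressure): FS = [c + γz cos²β tanφ] / [γz sinβ cosβ].
γz = 19.6·5.5 = 107.80 kN/m²
Numerator = 17.5 + 107.80·cos²34.2°·tan25.9° = 17.5 + 107.80·0.6841·0.4856 = 53.307 kPa
Denominator = 107.80·sin34.2°·cos34.2° = 107.80·0.5621·0.8271 = 50.115 kPa
FS = 53.307 / 50.115 = 1.064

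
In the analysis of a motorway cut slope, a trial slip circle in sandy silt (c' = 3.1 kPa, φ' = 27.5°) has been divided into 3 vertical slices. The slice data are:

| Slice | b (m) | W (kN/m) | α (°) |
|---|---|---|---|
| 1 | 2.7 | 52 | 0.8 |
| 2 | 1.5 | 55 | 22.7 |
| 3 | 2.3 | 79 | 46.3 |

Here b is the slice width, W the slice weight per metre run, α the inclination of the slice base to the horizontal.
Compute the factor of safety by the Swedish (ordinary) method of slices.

Ordinary method of slices: FS = Σ[c'·Δl_i + (W_i cosα_i)·tanφ'] / Σ W_i sinα_i, with Δl_i = b_i / cosα_i.
Slice 1: Δl = 2.7/cos0.8° = 2.700 m; N'_1 = 52·cos0.8° = 52.0; c'Δl = 8.37; W sinα = 0.7
Slice 2: Δl = 1.5/cos22.7° = 1.626 m; N'_2 = 55·cos22.7° = 50.7; c'Δl = 5.04; W sinα = 21.2
Slice 3: Δl = 2.3/cos46.3° = 3.329 m; N'_3 = 79·cos46.3° = 54.6; c'Δl = 10.32; W sinα = 57.1
Σc'Δl = 23.7 kN/m; ΣN' = 157.3 kN/m; ΣW sinα = 79.1 kN/m
Resisting = 23.7 + 157.3·tan27.5° = 23.7 + 81.9 = 105.6 kN/m
FS = 105.6 / 79.1 = 1.336

FS = 1.34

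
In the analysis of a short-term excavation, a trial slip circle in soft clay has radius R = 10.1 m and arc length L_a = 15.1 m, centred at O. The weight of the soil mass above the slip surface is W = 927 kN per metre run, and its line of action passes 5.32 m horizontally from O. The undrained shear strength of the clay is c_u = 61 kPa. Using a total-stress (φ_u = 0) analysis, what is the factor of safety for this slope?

Taking moments about the centre O, the resisting moment is provided by the undrained shear strength acting along the arc:
M_R = c_u·L_a·R = 61·15.10·10.1 = 9303.1 kN·m/m
M_D = W·d = 927·5.32 = 4931.6 kN·m/m
FS = M_R / M_D = 9303.1 / 4931.6 = 1.886

FS = 1.89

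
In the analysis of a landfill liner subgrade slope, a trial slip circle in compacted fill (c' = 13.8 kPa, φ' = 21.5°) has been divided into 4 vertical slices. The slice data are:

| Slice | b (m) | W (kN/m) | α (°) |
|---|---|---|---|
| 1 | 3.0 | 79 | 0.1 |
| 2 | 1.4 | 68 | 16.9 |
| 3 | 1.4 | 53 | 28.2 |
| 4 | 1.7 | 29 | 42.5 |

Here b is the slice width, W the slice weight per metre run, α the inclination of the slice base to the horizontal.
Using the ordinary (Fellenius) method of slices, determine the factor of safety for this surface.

Ordinary method of slices: FS = Σ[c'·Δl_i + (W_i cosα_i)·tanφ'] / Σ W_i sinα_i, with Δl_i = b_i / cosα_i.
Slice 1: Δl = 3.0/cos0.1° = 3.000 m; N'_1 = 79·cos0.1° = 79.0; c'Δl = 41.40; W sinα = 0.1
Slice 2: Δl = 1.4/cos16.9° = 1.463 m; N'_2 = 68·cos16.9° = 65.1; c'Δl = 20.19; W sinα = 19.8
Slice 3: Δl = 1.4/cos28.2° = 1.589 m; N'_3 = 53·cos28.2° = 46.7; c'Δl = 21.92; W sinα = 25.0
Slice 4: Δl = 1.7/cos42.5° = 2.306 m; N'_4 = 29·cos42.5° = 21.4; c'Δl = 31.82; W sinα = 19.6
Σc'Δl = 115.3 kN/m; ΣN' = 212.2 kN/m; ΣW sinα = 64.5 kN/m
Resisting = 115.3 + 212.2·tan21.5° = 115.3 + 83.6 = 198.9 kN/m
FS = 198.9 / 64.5 = 3.082

FS = 3.08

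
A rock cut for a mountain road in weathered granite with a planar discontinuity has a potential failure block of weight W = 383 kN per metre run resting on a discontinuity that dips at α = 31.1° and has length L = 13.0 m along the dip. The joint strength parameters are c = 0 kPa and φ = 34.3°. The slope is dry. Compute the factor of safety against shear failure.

Resolving the block weight along and normal to the plane and applying the Mohr–Coulomb strength on the joint:
N' = W cosα = 383·cos31.1° = 328.0 kN/m
Driving force T = W sinα = 383·sin31.1° = 197.8 kN/m
Resisting force R = c·L + N'·tanφ = 0·13.0 + 328.0·tan34.3° = 0.0 + 223.7 = 223.7 kN/m
FS = R / T = 223.7 / 197.8 = 1.131

FS = 1.13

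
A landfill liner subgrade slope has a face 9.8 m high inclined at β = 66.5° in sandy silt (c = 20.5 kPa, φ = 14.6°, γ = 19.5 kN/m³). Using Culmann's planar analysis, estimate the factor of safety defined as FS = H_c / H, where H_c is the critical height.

H_c = (4c/γ) · sinβ cosφ / [1 − cos(β − φ)]
    = (4·20.5/19.5) · sin66.5°·cos14.6° / [1 − cos51.9°]
    = 4.205 · 0.8874 / 0.3830 = 9.74 m
FS = H_c / H = 9.74 / 9.8 = 0.994

FS = 0.99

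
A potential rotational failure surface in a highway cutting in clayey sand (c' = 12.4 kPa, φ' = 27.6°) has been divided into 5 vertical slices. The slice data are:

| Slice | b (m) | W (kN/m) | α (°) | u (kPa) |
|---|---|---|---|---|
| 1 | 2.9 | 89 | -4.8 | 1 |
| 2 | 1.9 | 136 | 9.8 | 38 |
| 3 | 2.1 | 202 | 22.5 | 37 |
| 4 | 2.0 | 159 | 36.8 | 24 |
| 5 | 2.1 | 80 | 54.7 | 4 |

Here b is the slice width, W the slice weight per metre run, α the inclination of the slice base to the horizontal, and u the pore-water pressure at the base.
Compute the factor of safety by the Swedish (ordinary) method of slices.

FS = 1.37

Ordinary method of slices: FS = Σ[c'·Δl_i + (W_i cosα_i − u_i·Δl_i)·tanφ'] / Σ W_i sinα_i, with Δl_i = b_i / cosα_i.
Slice 1: Δl = 2.9/cos(-4.8°) = 2.910 m; N'_1 = 89·cos(-4.8°) − 1·2.910 = 85.8; c'Δl = 36.09; W sinα = -7.4
Slice 2: Δl = 1.9/cos9.8° = 1.928 m; N'_2 = 136·cos9.8° − 38·1.928 = 60.7; c'Δl = 23.91; W sinα = 23.1
Slice 3: Δl = 2.1/cos22.5° = 2.273 m; N'_3 = 202·cos22.5° − 37·2.273 = 102.5; c'Δl = 28.19; W sinα = 77.3
Slice 4: Δl = 2.0/cos36.8° = 2.498 m; N'_4 = 159·cos36.8° − 24·2.498 = 67.4; c'Δl = 30.97; W sinα = 95.2
Slice 5: Δl = 2.1/cos54.7° = 3.634 m; N'_5 = 80·cos54.7° − 4·3.634 = 31.7; c'Δl = 45.06; W sinα = 65.3
Σc'Δl = 164.2 kN/m; ΣN' = 348.1 kN/m; ΣW sinα = 253.5 kN/m
Resisting = 164.2 + 348.1·tan27.6° = 164.2 + 182.0 = 346.2 kN/m
FS = 346.2 / 253.5 = 1.365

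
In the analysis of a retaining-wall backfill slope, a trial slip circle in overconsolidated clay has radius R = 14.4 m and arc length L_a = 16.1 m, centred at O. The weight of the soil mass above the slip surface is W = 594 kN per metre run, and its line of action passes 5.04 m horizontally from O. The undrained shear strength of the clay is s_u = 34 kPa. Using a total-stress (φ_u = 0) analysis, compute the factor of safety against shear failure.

FS = 2.63

Taking moments about the centre O, the resisting moment is provided by the undrained shear strength acting along the arc:
M_R = s_u·L_a·R = 34·16.10·14.4 = 7882.6 kN·m/m
M_D = W·d = 594·5.04 = 2993.8 kN·m/m
FS = M_R / M_D = 7882.6 / 2993.8 = 2.633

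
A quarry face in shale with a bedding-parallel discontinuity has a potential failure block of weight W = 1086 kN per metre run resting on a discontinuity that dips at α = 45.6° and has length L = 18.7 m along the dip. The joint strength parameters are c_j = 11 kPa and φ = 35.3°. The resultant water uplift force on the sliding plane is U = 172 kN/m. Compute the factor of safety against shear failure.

Resolving the block weight along and normal to the plane and applying the Mohr–Coulomb strength on the joint:
N' = W cosα − U = 1086·cos45.6° − 172 = 587.8 kN/m
Driving force T = W sinα = 1086·sin45.6° = 775.9 kN/m
Resisting force R = c_j·L + N'·tanφ = 11·18.7 + 587.8·tan35.3° = 205.7 + 416.2 = 621.9 kN/m
FS = R / T = 621.9 / 775.9 = 0.802

FS = 0.80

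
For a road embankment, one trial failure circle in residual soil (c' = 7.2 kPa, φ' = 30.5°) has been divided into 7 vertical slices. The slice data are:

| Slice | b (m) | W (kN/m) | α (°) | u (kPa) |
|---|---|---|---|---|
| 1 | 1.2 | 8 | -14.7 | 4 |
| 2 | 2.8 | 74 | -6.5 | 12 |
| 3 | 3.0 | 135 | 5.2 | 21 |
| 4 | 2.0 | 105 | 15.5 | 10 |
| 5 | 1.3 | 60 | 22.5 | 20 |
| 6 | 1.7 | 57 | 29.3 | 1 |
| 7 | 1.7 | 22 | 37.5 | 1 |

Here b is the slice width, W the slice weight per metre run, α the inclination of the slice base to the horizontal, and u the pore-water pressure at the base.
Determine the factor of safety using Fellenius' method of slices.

FS = 2.90

Ordinary method of slices: FS = Σ[c'·Δl_i + (W_i cosα_i − u_i·Δl_i)·tanφ'] / Σ W_i sinα_i, with Δl_i = b_i / cosα_i.
Slice 1: Δl = 1.2/cos(-14.7°) = 1.241 m; N'_1 = 8·cos(-14.7°) − 4·1.241 = 2.8; c'Δl = 8.93; W sinα = -2.0
Slice 2: Δl = 2.8/cos(-6.5°) = 2.818 m; N'_2 = 74·cos(-6.5°) − 12·2.818 = 39.7; c'Δl = 20.29; W sinα = -8.4
Slice 3: Δl = 3.0/cos5.2° = 3.012 m; N'_3 = 135·cos5.2° − 21·3.012 = 71.2; c'Δl = 21.69; W sinα = 12.2
Slice 4: Δl = 2.0/cos15.5° = 2.075 m; N'_4 = 105·cos15.5° − 10·2.075 = 80.4; c'Δl = 14.94; W sinα = 28.1
Slice 5: Δl = 1.3/cos22.5° = 1.407 m; N'_5 = 60·cos22.5° − 20·1.407 = 27.3; c'Δl = 10.13; W sinα = 23.0
Slice 6: Δl = 1.7/cos29.3° = 1.949 m; N'_6 = 57·cos29.3° − 1·1.949 = 47.8; c'Δl = 14.04; W sinα = 27.9
Slice 7: Δl = 1.7/cos37.5° = 2.143 m; N'_7 = 22·cos37.5° − 1·2.143 = 15.3; c'Δl = 15.43; W sinα = 13.4
Σc'Δl = 105.5 kN/m; ΣN' = 284.5 kN/m; ΣW sinα = 94.1 kN/m
Resisting = 105.5 + 284.5·tan30.5° = 105.5 + 167.6 = 273.0 kN/m
FS = 273.0 / 94.1 = 2.900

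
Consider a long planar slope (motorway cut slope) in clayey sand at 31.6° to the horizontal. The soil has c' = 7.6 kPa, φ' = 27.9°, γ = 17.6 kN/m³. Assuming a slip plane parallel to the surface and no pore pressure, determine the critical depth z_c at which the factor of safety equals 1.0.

Setting FS = 1.00 in FS = [c' + γz cos²β tanφ'] / [γz sinβ cosβ] and solving for z:
z = c' / [γ cosβ (FS·sinβ − cosβ·tanφ')]
  = 7.6 / [17.6·cos31.6°·(1.00·sin31.6° − cos31.6°·tan27.9°)]
  = 7.6 / [17.6·0.8517·(1.00·0.5240 − 0.8517·0.5295)]
  = 7.6 / 1.0946 = 6.943 m

z_c = 6.94 m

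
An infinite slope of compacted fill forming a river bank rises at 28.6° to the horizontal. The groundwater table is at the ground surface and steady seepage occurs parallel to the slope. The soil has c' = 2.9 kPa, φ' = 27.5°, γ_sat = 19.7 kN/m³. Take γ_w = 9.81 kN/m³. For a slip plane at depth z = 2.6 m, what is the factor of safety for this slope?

With seepage parallel to the slope and the water table at the surface, the effective normal stress on the slip plane uses the buoyant unit weight γ' = γ_sat − γ_w while the driving shear stress uses γ_sat:
FS = [c' + γ' z cos²β tanφ'] / [γ_sat z sinβ cosβ]
γ' = 19.7 − 9.81 = 9.89 kN/m³
Numerator = 2.9 + 9.89·2.6·cos²28.6°·tan27.5° = 2.9 + 9.89·2.6·0.7709·0.5206 = 13.219 kPa
Denominator = 19.7·2.6·sin28.6°·cos28.6° = 19.7·2.6·0.4787·0.8780 = 21.527 kPa
FS = 13.219 / 21.527 = 0.614

FS = 0.61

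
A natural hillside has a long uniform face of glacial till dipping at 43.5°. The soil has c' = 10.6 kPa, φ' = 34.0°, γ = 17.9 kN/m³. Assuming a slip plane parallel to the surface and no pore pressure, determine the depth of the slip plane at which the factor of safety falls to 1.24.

Setting FS = 1.24 in FS = [c' + γz cos²β tanφ'] / [γz sinβ cosβ] and solving for z:
z = c' / [γ cosβ (FS·sinβ − cosβ·tanφ')]
  = 10.6 / [17.9·cos43.5°·(1.24·sin43.5° − cos43.5°·tan34.0°)]
  = 10.6 / [17.9·0.7254·(1.24·0.6884 − 0.7254·0.6745)]
  = 10.6 / 4.7300 = 2.241 m

z = 2.24 m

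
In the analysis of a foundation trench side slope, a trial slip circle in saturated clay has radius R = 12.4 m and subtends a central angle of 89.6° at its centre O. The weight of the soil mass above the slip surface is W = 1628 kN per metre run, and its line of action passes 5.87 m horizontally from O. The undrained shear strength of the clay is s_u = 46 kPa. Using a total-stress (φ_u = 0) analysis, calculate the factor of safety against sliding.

Taking moments about the centre O, the resisting moment is provided by the undrained shear strength acting along the arc:
Arc length L_a = R·θ = 12.4·(89.6°·π/180) = 12.4·1.5638 = 19.39 m
M_R = s_u·L_a·R = 46·19.39·12.4 = 11060.8 kN·m/m
M_D = W·d = 1628·5.87 = 9556.4 kN·m/m
FS = M_R / M_D = 11060.8 / 9556.4 = 1.157

FS = 1.16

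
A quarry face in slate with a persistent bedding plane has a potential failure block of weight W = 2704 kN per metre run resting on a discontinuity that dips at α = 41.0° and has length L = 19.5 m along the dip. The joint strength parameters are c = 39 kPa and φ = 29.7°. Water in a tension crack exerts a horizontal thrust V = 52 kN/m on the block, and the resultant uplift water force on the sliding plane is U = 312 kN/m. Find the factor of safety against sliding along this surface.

FS = 0.95

Resolving the block weight along and normal to the plane and applying the Mohr–Coulomb strength on the joint:
N' = W cosα − U − V sinα = 2704·cos41.0° − 312 − 52·sin41.0° = 1694.6 kN/m
Driving force T = W sinα + V cosα = 2704·sin41.0° + 52·cos41.0° = 1813.2 kN/m
Resisting force R = c·L + N'·tanφ = 39·19.5 + 1694.6·tan29.7° = 760.5 + 966.6 = 1727.1 kN/m
FS = R / T = 1727.1 / 1813.2 = 0.952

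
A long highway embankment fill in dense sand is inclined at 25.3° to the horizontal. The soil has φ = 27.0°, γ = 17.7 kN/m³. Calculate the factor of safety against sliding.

For a dry cohesionless infinite slope the factor of safety is FS = tanφ / tanβ.
FS = tan27.0° / tan25.3° = 0.5095 / 0.4727 = 1.078

FS = 1.08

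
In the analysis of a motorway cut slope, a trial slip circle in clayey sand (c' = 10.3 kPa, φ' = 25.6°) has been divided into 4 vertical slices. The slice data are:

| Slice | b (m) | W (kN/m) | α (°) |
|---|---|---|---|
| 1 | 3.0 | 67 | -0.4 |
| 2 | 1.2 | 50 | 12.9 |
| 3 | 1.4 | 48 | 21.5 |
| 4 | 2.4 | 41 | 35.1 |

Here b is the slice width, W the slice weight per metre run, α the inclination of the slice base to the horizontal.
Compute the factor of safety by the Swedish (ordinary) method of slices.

Ordinary method of slices: FS = Σ[c'·Δl_i + (W_i cosα_i)·tanφ'] / Σ W_i sinα_i, with Δl_i = b_i / cosα_i.
Slice 1: Δl = 3.0/cos(-0.4°) = 3.000 m; N'_1 = 67·cos(-0.4°) = 67.0; c'Δl = 30.90; W sinα = -0.5
Slice 2: Δl = 1.2/cos12.9° = 1.231 m; N'_2 = 50·cos12.9° = 48.7; c'Δl = 12.68; W sinα = 11.2
Slice 3: Δl = 1.4/cos21.5° = 1.505 m; N'_3 = 48·cos21.5° = 44.7; c'Δl = 15.50; W sinα = 17.6
Slice 4: Δl = 2.4/cos35.1° = 2.933 m; N'_4 = 41·cos35.1° = 33.5; c'Δl = 30.21; W sinα = 23.6
Σc'Δl = 89.3 kN/m; ΣN' = 193.9 kN/m; ΣW sinα = 51.9 kN/m
Resisting = 89.3 + 193.9·tan25.6° = 89.3 + 92.9 = 182.2 kN/m
FS = 182.2 / 51.9 = 3.513

FS = 3.51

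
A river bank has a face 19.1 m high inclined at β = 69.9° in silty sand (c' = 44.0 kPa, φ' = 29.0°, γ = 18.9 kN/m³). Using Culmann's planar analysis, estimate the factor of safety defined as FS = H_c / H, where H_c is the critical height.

H_c = (4c'/γ) · sinβ cosφ' / [1 − cos(β − φ')]
    = (4·44.0/18.9) · sin69.9°·cos29.0° / [1 − cos40.9°]
    = 9.312 · 0.8214 / 0.2441 = 31.33 m
FS = H_c / H = 31.33 / 19.1 = 1.640

FS = 1.64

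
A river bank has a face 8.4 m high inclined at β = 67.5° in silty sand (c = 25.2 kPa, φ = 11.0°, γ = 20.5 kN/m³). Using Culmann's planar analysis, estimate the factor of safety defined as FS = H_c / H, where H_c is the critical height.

H_c = (4c/γ) · sinβ cosφ / [1 − cos(β − φ)]
    = (4·25.2/20.5) · sin67.5°·cos11.0° / [1 − cos56.5°]
    = 4.917 · 0.9069 / 0.4481 = 9.95 m
FS = H_c / H = 9.95 / 8.4 = 1.185

FS = 1.18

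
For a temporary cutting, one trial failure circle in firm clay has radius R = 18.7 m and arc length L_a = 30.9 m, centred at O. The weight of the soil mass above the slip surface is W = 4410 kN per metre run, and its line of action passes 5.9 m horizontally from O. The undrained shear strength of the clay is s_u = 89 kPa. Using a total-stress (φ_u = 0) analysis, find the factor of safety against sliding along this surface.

Taking moments about the centre O, the resisting moment is provided by the undrained shear strength acting along the arc:
M_R = s_u·L_a·R = 89·30.90·18.7 = 51426.9 kN·m/m
M_D = W·d = 4410·5.9 = 26019.0 kN·m/m
FS = M_R / M_D = 51426.9 / 26019.0 = 1.977

FS = 1.98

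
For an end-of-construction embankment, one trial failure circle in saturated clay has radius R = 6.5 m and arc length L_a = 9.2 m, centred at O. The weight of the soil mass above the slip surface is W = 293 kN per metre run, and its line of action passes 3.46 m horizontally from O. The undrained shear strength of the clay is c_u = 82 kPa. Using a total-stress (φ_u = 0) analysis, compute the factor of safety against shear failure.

FS = 4.84

Taking moments about the centre O, the resisting moment is provided by the undrained shear strength acting along the arc:
M_R = c_u·L_a·R = 82·9.20·6.5 = 4903.6 kN·m/m
M_D = W·d = 293·3.46 = 1013.8 kN·m/m
FS = M_R / M_D = 4903.6 / 1013.8 = 4.837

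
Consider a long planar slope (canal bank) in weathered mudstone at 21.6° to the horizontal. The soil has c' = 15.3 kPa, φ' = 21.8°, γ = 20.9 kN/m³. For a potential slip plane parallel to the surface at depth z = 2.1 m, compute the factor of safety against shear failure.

For an infinite slope with a slip plane parallel to the surface (no pore pressure): FS = [c' + γz cos²β tanφ'] / [γz sinβ cosβ].
γz = 20.9·2.1 = 43.89 kN/m²
Numerator = 15.3 + 43.89·cos²21.6°·tan21.8° = 15.3 + 43.89·0.8645·0.4000 = 30.476 kPa
Denominator = 43.89·sin21.6°·cos21.6° = 43.89·0.3681·0.9298 = 15.022 kPa
FS = 30.476 / 15.022 = 2.029

FS = 2.03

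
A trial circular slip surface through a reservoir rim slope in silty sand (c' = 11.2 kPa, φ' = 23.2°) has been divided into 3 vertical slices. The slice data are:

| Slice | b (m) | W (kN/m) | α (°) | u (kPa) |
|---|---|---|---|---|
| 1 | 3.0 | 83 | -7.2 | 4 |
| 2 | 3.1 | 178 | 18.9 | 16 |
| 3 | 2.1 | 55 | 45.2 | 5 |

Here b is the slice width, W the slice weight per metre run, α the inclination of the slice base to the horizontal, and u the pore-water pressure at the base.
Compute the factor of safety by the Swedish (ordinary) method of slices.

FS = 2.25

Ordinary method of slices: FS = Σ[c'·Δl_i + (W_i cosα_i − u_i·Δl_i)·tanφ'] / Σ W_i sinα_i, with Δl_i = b_i / cosα_i.
Slice 1: Δl = 3.0/cos(-7.2°) = 3.024 m; N'_1 = 83·cos(-7.2°) − 4·3.024 = 70.3; c'Δl = 33.87; W sinα = -10.4
Slice 2: Δl = 3.1/cos18.9° = 3.277 m; N'_2 = 178·cos18.9° − 16·3.277 = 116.0; c'Δl = 36.70; W sinα = 57.7
Slice 3: Δl = 2.1/cos45.2° = 2.980 m; N'_3 = 55·cos45.2° − 5·2.980 = 23.9; c'Δl = 33.38; W sinα = 39.0
Σc'Δl = 103.9 kN/m; ΣN' = 210.1 kN/m; ΣW sinα = 86.3 kN/m
Resisting = 103.9 + 210.1·tan23.2° = 103.9 + 90.0 = 194.0 kN/m
FS = 194.0 / 86.3 = 2.248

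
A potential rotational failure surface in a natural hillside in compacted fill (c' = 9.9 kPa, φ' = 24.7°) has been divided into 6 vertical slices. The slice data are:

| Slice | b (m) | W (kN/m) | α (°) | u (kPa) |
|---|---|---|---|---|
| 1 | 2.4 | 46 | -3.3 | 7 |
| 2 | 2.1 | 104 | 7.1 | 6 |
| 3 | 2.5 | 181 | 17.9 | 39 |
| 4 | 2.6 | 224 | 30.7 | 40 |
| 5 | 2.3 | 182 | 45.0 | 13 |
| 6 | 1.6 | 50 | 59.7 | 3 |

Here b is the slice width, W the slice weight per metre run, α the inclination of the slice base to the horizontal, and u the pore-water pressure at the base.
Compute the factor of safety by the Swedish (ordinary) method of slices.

Ordinary method of slices: FS = Σ[c'·Δl_i + (W_i cosα_i − u_i·Δl_i)·tanφ'] / Σ W_i sinα_i, with Δl_i = b_i / cosα_i.
Slice 1: Δl = 2.4/cos(-3.3°) = 2.404 m; N'_1 = 46·cos(-3.3°) − 7·2.404 = 29.1; c'Δl = 23.80; W sinα = -2.6
Slice 2: Δl = 2.1/cos7.1° = 2.116 m; N'_2 = 104·cos7.1° − 6·2.116 = 90.5; c'Δl = 20.95; W sinα = 12.9
Slice 3: Δl = 2.5/cos17.9° = 2.627 m; N'_3 = 181·cos17.9° − 39·2.627 = 69.8; c'Δl = 26.01; W sinα = 55.6
Slice 4: Δl = 2.6/cos30.7° = 3.024 m; N'_4 = 224·cos30.7° − 40·3.024 = 71.7; c'Δl = 29.94; W sinα = 114.4
Slice 5: Δl = 2.3/cos45.0° = 3.253 m; N'_5 = 182·cos45.0° − 13·3.253 = 86.4; c'Δl = 32.20; W sinα = 128.7
Slice 6: Δl = 1.6/cos59.7° = 3.171 m; N'_6 = 50·cos59.7° − 3·3.171 = 15.7; c'Δl = 31.40; W sinα = 43.2
Σc'Δl = 164.3 kN/m; ΣN' = 363.2 kN/m; ΣW sinα = 352.1 kN/m
Resisting = 164.3 + 363.2·tan24.7° = 164.3 + 167.0 = 331.3 kN/m
FS = 331.3 / 352.1 = 0.941

FS = 0.94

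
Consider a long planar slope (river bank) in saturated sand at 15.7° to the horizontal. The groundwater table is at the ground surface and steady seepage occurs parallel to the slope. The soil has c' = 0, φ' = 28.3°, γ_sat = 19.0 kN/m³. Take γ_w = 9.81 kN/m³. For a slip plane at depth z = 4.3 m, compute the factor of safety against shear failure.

With seepage parallel to the slope and the water table at the surface, the effective normal stress on the slip plane uses the buoyant unit weight γ' = γ_sat − γ_w while the driving shear stress uses γ_sat:
FS = [c' + γ' z cos²β tanφ'] / [γ_sat z sinβ cosβ]
(For c' = 0 this reduces to FS = (γ'/γ_sat)·tanφ'/tanβ.)
γ' = 19.0 − 9.81 = 9.19 kN/m³
Numerator = 0.0 + 9.19·4.3·cos²15.7°·tan28.3° = 0.0 + 9.19·4.3·0.9268·0.5384 = 19.720 kPa
Denominator = 19.0·4.3·sin15.7°·cos15.7° = 19.0·4.3·0.2706·0.9627 = 21.283 kPa
FS = 19.720 / 21.283 = 0.927

FS = 0.93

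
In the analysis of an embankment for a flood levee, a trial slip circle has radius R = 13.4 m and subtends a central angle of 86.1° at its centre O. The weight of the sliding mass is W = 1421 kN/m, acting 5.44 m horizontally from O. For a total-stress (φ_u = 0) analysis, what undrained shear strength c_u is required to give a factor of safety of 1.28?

FS = c_u·L_a·R / (W·d), so c_u = FS·W·d / (L_a·R).
Arc length L_a = R·θ = 13.4·(86.1°·π/180) = 13.4·1.5027 = 20.14 m
c_u = 1.28·1421·5.44 / (20.14·13.4) = 9894.7 / 269.83 = 36.67 kPa

c_u = 36.7 kPa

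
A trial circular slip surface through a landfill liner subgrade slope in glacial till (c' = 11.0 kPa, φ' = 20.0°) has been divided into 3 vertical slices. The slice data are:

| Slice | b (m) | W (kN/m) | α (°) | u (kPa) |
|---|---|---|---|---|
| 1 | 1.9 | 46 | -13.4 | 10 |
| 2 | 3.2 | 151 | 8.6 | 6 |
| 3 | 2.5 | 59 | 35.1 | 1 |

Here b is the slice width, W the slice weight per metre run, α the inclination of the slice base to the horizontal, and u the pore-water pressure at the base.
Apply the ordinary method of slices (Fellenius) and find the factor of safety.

FS = 3.57

Ordinary method of slices: FS = Σ[c'·Δl_i + (W_i cosα_i − u_i·Δl_i)·tanφ'] / Σ W_i sinα_i, with Δl_i = b_i / cosα_i.
Slice 1: Δl = 1.9/cos(-13.4°) = 1.953 m; N'_1 = 46·cos(-13.4°) − 10·1.953 = 25.2; c'Δl = 21.48; W sinα = -10.7
Slice 2: Δl = 3.2/cos8.6° = 3.236 m; N'_2 = 151·cos8.6° − 6·3.236 = 129.9; c'Δl = 35.60; W sinα = 22.6
Slice 3: Δl = 2.5/cos35.1° = 3.056 m; N'_3 = 59·cos35.1° − 1·3.056 = 45.2; c'Δl = 33.61; W sinα = 33.9
Σc'Δl = 90.7 kN/m; ΣN' = 200.3 kN/m; ΣW sinα = 45.8 kN/m
Resisting = 90.7 + 200.3·tan20.0° = 90.7 + 72.9 = 163.6 kN/m
FS = 163.6 / 45.8 = 3.569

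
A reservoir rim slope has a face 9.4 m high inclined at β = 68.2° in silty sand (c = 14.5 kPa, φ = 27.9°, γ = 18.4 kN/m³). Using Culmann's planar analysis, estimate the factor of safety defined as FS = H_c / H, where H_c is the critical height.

H_c = (4c/γ) · sinβ cosφ / [1 − cos(β − φ)]
    = (4·14.5/18.4) · sin68.2°·cos27.9° / [1 − cos40.3°]
    = 3.152 · 0.8206 / 0.2373 = 10.90 m
FS = H_c / H = 10.90 / 9.4 = 1.159

FS = 1.16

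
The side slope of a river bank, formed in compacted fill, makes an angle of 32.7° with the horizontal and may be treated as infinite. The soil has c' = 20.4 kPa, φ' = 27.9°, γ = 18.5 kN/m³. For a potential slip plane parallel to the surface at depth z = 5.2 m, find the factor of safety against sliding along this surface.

For an infinite slope with a slip plane parallel to the surface (no pore pressure): FS = [c' + γz cos²β tanφ'] / [γz sinβ cosβ].
γz = 18.5·5.2 = 96.20 kN/m²
Numerator = 20.4 + 96.20·cos²32.7°·tan27.9° = 20.4 + 96.20·0.7081·0.5295 = 56.469 kPa
Denominator = 96.20·sin32.7°·cos32.7° = 96.20·0.5402·0.8415 = 43.734 kPa
FS = 56.469 / 43.734 = 1.291

FS = 1.29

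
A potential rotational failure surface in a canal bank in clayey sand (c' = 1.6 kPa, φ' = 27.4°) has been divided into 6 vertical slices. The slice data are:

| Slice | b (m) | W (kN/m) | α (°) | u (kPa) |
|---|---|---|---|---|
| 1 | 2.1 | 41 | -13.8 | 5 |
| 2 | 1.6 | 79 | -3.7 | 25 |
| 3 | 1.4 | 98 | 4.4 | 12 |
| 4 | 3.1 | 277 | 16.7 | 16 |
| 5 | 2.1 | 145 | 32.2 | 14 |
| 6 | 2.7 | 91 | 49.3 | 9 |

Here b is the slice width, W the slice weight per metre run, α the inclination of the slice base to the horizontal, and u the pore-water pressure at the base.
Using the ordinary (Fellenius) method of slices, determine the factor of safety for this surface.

Ordinary method of slices: FS = Σ[c'·Δl_i + (W_i cosα_i − u_i·Δl_i)·tanφ'] / Σ W_i sinα_i, with Δl_i = b_i / cosα_i.
Slice 1: Δl = 2.1/cos(-13.8°) = 2.162 m; N'_1 = 41·cos(-13.8°) − 5·2.162 = 29.0; c'Δl = 3.46; W sinα = -9.8
Slice 2: Δl = 1.6/cos(-3.7°) = 1.603 m; N'_2 = 79·cos(-3.7°) − 25·1.603 = 38.8; c'Δl = 2.57; W sinα = -5.1
Slice 3: Δl = 1.4/cos4.4° = 1.404 m; N'_3 = 98·cos4.4° − 12·1.404 = 80.9; c'Δl = 2.25; W sinα = 7.5
Slice 4: Δl = 3.1/cos16.7° = 3.237 m; N'_4 = 277·cos16.7° − 16·3.237 = 213.5; c'Δl = 5.18; W sinα = 79.6
Slice 5: Δl = 2.1/cos32.2° = 2.482 m; N'_5 = 145·cos32.2° − 14·2.482 = 88.0; c'Δl = 3.97; W sinα = 77.3
Slice 6: Δl = 2.7/cos49.3° = 4.140 m; N'_6 = 91·cos49.3° − 9·4.140 = 22.1; c'Δl = 6.62; W sinα = 69.0
Σc'Δl = 24.0 kN/m; ΣN' = 472.2 kN/m; ΣW sinα = 218.5 kN/m
Resisting = 24.0 + 472.2·tan27.4° = 24.0 + 244.8 = 268.8 kN/m
FS = 268.8 / 218.5 = 1.230

FS = 1.23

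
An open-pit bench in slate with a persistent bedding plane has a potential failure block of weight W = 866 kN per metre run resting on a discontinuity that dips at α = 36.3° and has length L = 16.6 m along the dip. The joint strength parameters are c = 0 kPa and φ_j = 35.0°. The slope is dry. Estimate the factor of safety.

FS = 0.95

Resolving the block weight along and normal to the plane and applying the Mohr–Coulomb strength on the joint:
N' = W cosα = 866·cos36.3° = 697.9 kN/m
Driving force T = W sinα = 866·sin36.3° = 512.7 kN/m
Resisting force R = c·L + N'·tanφ_j = 0·16.6 + 697.9·tan35.0° = 0.0 + 488.7 = 488.7 kN/m
FS = R / T = 488.7 / 512.7 = 0.953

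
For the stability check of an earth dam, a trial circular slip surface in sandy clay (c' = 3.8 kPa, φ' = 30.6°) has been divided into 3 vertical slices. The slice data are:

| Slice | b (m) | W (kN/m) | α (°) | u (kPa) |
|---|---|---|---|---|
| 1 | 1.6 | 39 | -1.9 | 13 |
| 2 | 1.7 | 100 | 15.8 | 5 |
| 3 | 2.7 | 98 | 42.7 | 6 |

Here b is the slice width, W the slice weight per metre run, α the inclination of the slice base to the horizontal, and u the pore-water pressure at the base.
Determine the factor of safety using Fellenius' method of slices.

Ordinary method of slices: FS = Σ[c'·Δl_i + (W_i cosα_i − u_i·Δl_i)·tanφ'] / Σ W_i sinα_i, with Δl_i = b_i / cosα_i.
Slice 1: Δl = 1.6/cos(-1.9°) = 1.601 m; N'_1 = 39·cos(-1.9°) − 13·1.601 = 18.2; c'Δl = 6.08; W sinα = -1.3
Slice 2: Δl = 1.7/cos15.8° = 1.767 m; N'_2 = 100·cos15.8° − 5·1.767 = 87.4; c'Δl = 6.71; W sinα = 27.2
Slice 3: Δl = 2.7/cos42.7° = 3.674 m; N'_3 = 98·cos42.7° − 6·3.674 = 50.0; c'Δl = 13.96; W sinα = 66.5
Σc'Δl = 26.8 kN/m; ΣN' = 155.5 kN/m; ΣW sinα = 92.4 kN/m
Resisting = 26.8 + 155.5·tan30.6° = 26.8 + 92.0 = 118.7 kN/m
FS = 118.7 / 92.4 = 1.285

FS = 1.29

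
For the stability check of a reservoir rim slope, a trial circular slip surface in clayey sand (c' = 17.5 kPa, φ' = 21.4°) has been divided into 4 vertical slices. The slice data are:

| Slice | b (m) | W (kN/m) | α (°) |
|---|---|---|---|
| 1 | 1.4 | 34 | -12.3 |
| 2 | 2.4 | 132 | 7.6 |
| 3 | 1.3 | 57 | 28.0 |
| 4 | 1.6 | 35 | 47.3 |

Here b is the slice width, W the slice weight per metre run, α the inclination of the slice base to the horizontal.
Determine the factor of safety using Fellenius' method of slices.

Ordinary method of slices: FS = Σ[c'·Δl_i + (W_i cosα_i)·tanφ'] / Σ W_i sinα_i, with Δl_i = b_i / cosα_i.
Slice 1: Δl = 1.4/cos(-12.3°) = 1.433 m; N'_1 = 34·cos(-12.3°) = 33.2; c'Δl = 25.08; W sinα = -7.2
Slice 2: Δl = 2.4/cos7.6° = 2.421 m; N'_2 = 132·cos7.6° = 130.8; c'Δl = 42.37; W sinα = 17.5
Slice 3: Δl = 1.3/cos28.0° = 1.472 m; N'_3 = 57·cos28.0° = 50.3; c'Δl = 25.77; W sinα = 26.8
Slice 4: Δl = 1.6/cos47.3° = 2.359 m; N'_4 = 35·cos47.3° = 23.7; c'Δl = 41.29; W sinα = 25.7
Σc'Δl = 134.5 kN/m; ΣN' = 238.1 kN/m; ΣW sinα = 62.7 kN/m
Resisting = 134.5 + 238.1·tan21.4° = 134.5 + 93.3 = 227.8 kN/m
FS = 227.8 / 62.7 = 3.634

FS = 3.63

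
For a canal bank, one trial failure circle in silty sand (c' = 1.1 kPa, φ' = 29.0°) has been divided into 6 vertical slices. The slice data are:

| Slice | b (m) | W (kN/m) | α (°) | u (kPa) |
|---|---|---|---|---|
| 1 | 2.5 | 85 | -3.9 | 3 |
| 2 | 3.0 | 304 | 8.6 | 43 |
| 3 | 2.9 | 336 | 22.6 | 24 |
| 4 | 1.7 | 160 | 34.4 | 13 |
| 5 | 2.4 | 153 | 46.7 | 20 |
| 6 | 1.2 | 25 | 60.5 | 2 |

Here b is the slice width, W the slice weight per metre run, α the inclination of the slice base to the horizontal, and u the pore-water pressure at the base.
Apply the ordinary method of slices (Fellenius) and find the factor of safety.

FS = 0.94

Ordinary method of slices: FS = Σ[c'·Δl_i + (W_i cosα_i − u_i·Δl_i)·tanφ'] / Σ W_i sinα_i, with Δl_i = b_i / cosα_i.
Slice 1: Δl = 2.5/cos(-3.9°) = 2.506 m; N'_1 = 85·cos(-3.9°) − 3·2.506 = 77.3; c'Δl = 2.76; W sinα = -5.8
Slice 2: Δl = 3.0/cos8.6° = 3.034 m; N'_2 = 304·cos8.6° − 43·3.034 = 170.1; c'Δl = 3.34; W sinα = 45.5
Slice 3: Δl = 2.9/cos22.6° = 3.141 m; N'_3 = 336·cos22.6° − 24·3.141 = 234.8; c'Δl = 3.46; W sinα = 129.1
Slice 4: Δl = 1.7/cos34.4° = 2.060 m; N'_4 = 160·cos34.4° − 13·2.060 = 105.2; c'Δl = 2.27; W sinα = 90.4
Slice 5: Δl = 2.4/cos46.7° = 3.499 m; N'_5 = 153·cos46.7° − 20·3.499 = 34.9; c'Δl = 3.85; W sinα = 111.3
Slice 6: Δl = 1.2/cos60.5° = 2.437 m; N'_6 = 25·cos60.5° − 2·2.437 = 7.4; c'Δl = 2.68; W sinα = 21.8
Σc'Δl = 18.3 kN/m; ΣN' = 629.8 kN/m; ΣW sinα = 392.3 kN/m
Resisting = 18.3 + 629.8·tan29.0° = 18.3 + 349.1 = 367.5 kN/m
FS = 367.5 / 392.3 = 0.937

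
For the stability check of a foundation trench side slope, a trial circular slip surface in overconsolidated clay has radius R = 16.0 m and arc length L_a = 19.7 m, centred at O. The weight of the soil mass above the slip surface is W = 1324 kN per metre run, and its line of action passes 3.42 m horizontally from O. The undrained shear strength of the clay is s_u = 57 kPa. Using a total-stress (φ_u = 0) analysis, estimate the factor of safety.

Taking moments about the centre O, the resisting moment is provided by the undrained shear strength acting along the arc:
M_R = s_u·L_a·R = 57·19.70·16.0 = 17966.4 kN·m/m
M_D = W·d = 1324·3.42 = 4528.1 kN·m/m
FS = M_R / M_D = 17966.4 / 4528.1 = 3.968

FS = 3.97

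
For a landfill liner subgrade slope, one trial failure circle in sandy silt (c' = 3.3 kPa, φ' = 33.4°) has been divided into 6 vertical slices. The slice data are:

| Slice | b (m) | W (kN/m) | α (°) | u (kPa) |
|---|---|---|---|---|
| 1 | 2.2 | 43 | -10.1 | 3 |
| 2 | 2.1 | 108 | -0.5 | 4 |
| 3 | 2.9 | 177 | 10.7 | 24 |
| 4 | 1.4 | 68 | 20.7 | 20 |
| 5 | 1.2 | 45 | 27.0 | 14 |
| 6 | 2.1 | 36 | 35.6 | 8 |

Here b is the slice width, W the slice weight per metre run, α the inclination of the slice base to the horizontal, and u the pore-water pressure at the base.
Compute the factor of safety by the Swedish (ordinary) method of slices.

FS = 2.68

Ordinary method of slices: FS = Σ[c'·Δl_i + (W_i cosα_i − u_i·Δl_i)·tanφ'] / Σ W_i sinα_i, with Δl_i = b_i / cosα_i.
Slice 1: Δl = 2.2/cos(-10.1°) = 2.235 m; N'_1 = 43·cos(-10.1°) − 3·2.235 = 35.6; c'Δl = 7.37; W sinα = -7.5
Slice 2: Δl = 2.1/cos(-0.5°) = 2.100 m; N'_2 = 108·cos(-0.5°) − 4·2.100 = 99.6; c'Δl = 6.93; W sinα = -0.9
Slice 3: Δl = 2.9/cos10.7° = 2.951 m; N'_3 = 177·cos10.7° − 24·2.951 = 103.1; c'Δl = 9.74; W sinα = 32.9
Slice 4: Δl = 1.4/cos20.7° = 1.497 m; N'_4 = 68·cos20.7° − 20·1.497 = 33.7; c'Δl = 4.94; W sinα = 24.0
Slice 5: Δl = 1.2/cos27.0° = 1.347 m; N'_5 = 45·cos27.0° − 14·1.347 = 21.2; c'Δl = 4.44; W sinα = 20.4
Slice 6: Δl = 2.1/cos35.6° = 2.583 m; N'_6 = 36·cos35.6° − 8·2.583 = 8.6; c'Δl = 8.52; W sinα = 21.0
Σc'Δl = 42.0 kN/m; ΣN' = 301.8 kN/m; ΣW sinα = 89.8 kN/m
Resisting = 42.0 + 301.8·tan33.4° = 42.0 + 199.0 = 241.0 kN/m
FS = 241.0 / 89.8 = 2.683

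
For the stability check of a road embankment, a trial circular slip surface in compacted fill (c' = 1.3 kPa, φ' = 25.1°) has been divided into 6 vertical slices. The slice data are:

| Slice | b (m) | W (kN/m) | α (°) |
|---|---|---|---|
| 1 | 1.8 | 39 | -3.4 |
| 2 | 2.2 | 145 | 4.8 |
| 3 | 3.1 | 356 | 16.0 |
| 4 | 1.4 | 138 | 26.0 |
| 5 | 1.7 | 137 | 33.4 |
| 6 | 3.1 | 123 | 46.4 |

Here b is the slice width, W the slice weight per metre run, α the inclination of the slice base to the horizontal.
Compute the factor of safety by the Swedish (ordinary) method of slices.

Ordinary method of slices: FS = Σ[c'·Δl_i + (W_i cosα_i)·tanφ'] / Σ W_i sinα_i, with Δl_i = b_i / cosα_i.
Slice 1: Δl = 1.8/cos(-3.4°) = 1.803 m; N'_1 = 39·cos(-3.4°) = 38.9; c'Δl = 2.34; W sinα = -2.3
Slice 2: Δl = 2.2/cos4.8° = 2.208 m; N'_2 = 145·cos4.8° = 144.5; c'Δl = 2.87; W sinα = 12.1
Slice 3: Δl = 3.1/cos16.0° = 3.225 m; N'_3 = 356·cos16.0° = 342.2; c'Δl = 4.19; W sinα = 98.1
Slice 4: Δl = 1.4/cos26.0° = 1.558 m; N'_4 = 138·cos26.0° = 124.0; c'Δl = 2.02; W sinα = 60.5
Slice 5: Δl = 1.7/cos33.4° = 2.036 m; N'_5 = 137·cos33.4° = 114.4; c'Δl = 2.65; W sinα = 75.4
Slice 6: Δl = 3.1/cos46.4° = 4.495 m; N'_6 = 123·cos46.4° = 84.8; c'Δl = 5.84; W sinα = 89.1
Σc'Δl = 19.9 kN/m; ΣN' = 848.9 kN/m; ΣW sinα = 332.9 kN/m
Resisting = 19.9 + 848.9·tan25.1° = 19.9 + 397.6 = 417.6 kN/m
FS = 417.6 / 332.9 = 1.254

FS = 1.25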